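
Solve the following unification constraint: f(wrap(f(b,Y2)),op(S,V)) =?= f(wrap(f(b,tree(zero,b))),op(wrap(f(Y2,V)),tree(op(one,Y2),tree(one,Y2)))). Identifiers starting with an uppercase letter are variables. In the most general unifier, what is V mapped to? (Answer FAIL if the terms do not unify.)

tree(op(one,tree(zero,b)),tree(one,tree(zero,b)))

Decompose f/2: wrap(f(b,Y2)) =?= wrap(f(b,tree(zero,b))),  op(S,V) =?= op(wrap(f(Y2,V)),tree(op(one,Y2),tree(one,Y2))).
Decompose wrap/1: f(b,Y2) =?= f(b,tree(zero,b)).
Decompose f/2: b =?= b,  Y2 =?= tree(zero,b).
Delete trivial equation b =?= b.
Bind Y2 := tree(zero,b); substituting into the remaining equation gives: op(S,V) =?= op(wrap(f(tree(zero,b),V)),tree(op(one,tree(zero,b)),tree(one,tree(zero,b)))).
Decompose op/2: S =?= wrap(f(tree(zero,b),V)),  V =?= tree(op(one,tree(zero,b)),tree(one,tree(zero,b))).
Bind S := wrap(f(tree(zero,b),V)); no other remaining equation mentions S.
Bind V := tree(op(one,tree(zero,b)),tree(one,tree(zero,b))). Substituting into the earlier binding gives S := wrap(f(tree(zero,b),tree(op(one,tree(zero,b)),tree(one,tree(zero,b))))).
MGU = { Y2 := tree(zero,b), S := wrap(f(tree(zero,b),tree(op(one,tree(zero,b)),tree(one,tree(zero,b))))), V := tree(op(one,tree(zero,b)),tree(one,tree(zero,b))) }, so V := tree(op(one,tree(zero,b)),tree(one,tree(zero,b))).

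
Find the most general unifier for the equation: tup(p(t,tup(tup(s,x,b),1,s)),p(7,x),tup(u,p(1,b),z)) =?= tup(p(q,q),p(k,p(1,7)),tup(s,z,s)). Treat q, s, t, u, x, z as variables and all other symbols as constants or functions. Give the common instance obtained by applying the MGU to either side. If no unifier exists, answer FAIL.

Decompose tup/3: p(t,tup(tup(s,x,b),1,s)) =?= p(q,q),  p(7,x) =?= p(k,p(1,7)),  tup(u,p(1,b),z) =?= tup(s,z,s).
Decompose p/2: t =?= q,  tup(tup(s,x,b),1,s) =?= q.
Bind t := q; no other remaining equation mentions t.
Bind q := tup(tup(s,x,b),1,s); no other remaining equation mentions q. Substituting into the earlier binding gives t := tup(tup(s,x,b),1,s).
Decompose p/2: 7 =?= k,  x =?= p(1,7).
Clash: constants 7 and k differ; no unifier exists.

FAIL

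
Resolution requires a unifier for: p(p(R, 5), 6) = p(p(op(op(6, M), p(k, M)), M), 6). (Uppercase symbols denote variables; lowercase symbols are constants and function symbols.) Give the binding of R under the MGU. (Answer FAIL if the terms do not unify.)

Decompose p/2: p(R, 5) = p(op(op(6, M), p(k, M)), M),  6 = 6.
Decompose p/2: R = op(op(6, M), p(k, M)),  5 = M.
Bind R := op(op(6, M), p(k, M)); no other remaining equation mentions R.
Bind M := 5; no other remaining equation mentions M. Substituting into the earlier binding gives R := op(op(6, 5), p(k, 5)).
Delete trivial equation 6 = 6.
MGU = { R ↦ op(op(6, 5), p(k, 5)), M ↦ 5 }, so R ↦ op(op(6, 5), p(k, 5)).

op(op(6, 5), p(k, 5))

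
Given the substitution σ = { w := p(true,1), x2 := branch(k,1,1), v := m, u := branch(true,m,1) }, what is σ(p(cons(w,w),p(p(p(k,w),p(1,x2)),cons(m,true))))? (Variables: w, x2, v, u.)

p(cons(p(true,1),p(true,1)),p(p(p(k,p(true,1)),p(1,branch(k,1,1))),cons(m,true)))

Replace each occurrence of w with p(true,1).
Replace each occurrence of x2 with branch(k,1,1).
Result: p(cons(p(true,1),p(true,1)),p(p(p(k,p(true,1)),p(1,branch(k,1,1))),cons(m,true))).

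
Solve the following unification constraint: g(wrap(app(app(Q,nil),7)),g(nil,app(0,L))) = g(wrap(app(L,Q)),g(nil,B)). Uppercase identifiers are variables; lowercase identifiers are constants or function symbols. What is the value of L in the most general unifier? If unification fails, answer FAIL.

Decompose g/2: wrap(app(app(Q,nil),7)) = wrap(app(L,Q)),  g(nil,app(0,L)) = g(nil,B).
Decompose wrap/1: app(app(Q,nil),7) = app(L,Q).
Decompose app/2: app(Q,nil) = L,  7 = Q.
Bind L := app(Q,nil); substituting into the one remaining equation that mentions L gives: g(nil,app(0,app(Q,nil))) = g(nil,B).
Bind Q := 7; substituting into the remaining equation gives: g(nil,app(0,app(7,nil))) = g(nil,B). Substituting into the earlier binding gives L := app(7,nil).
Decompose g/2: nil = nil,  app(0,app(7,nil)) = B.
Delete trivial equation nil = nil.
Bind B := app(0,app(7,nil)).
MGU = { L := app(7,nil), Q := 7, B := app(0,app(7,nil)) }, so L := app(7,nil).

app(7,nil)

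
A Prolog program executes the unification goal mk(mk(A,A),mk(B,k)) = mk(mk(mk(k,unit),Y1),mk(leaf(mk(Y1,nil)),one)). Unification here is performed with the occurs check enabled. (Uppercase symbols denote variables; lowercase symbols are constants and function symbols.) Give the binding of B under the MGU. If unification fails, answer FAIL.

FAIL

Decompose mk/2: mk(A,A) = mk(mk(k,unit),Y1),  mk(B,k) = mk(leaf(mk(Y1,nil)),one).
Decompose mk/2: A = mk(k,unit),  A = Y1.
Bind A := mk(k,unit); substituting into the one remaining equation that mentions A gives: mk(k,unit) = Y1.
Bind Y1 := mk(k,unit); substituting into the remaining equation gives: mk(B,k) = mk(leaf(mk(mk(k,unit),nil)),one).
Decompose mk/2: B = leaf(mk(mk(k,unit),nil)),  k = one.
Bind B := leaf(mk(mk(k,unit),nil)); no other remaining equation mentions B.
Clash: constants k and one differ; no unifier exists.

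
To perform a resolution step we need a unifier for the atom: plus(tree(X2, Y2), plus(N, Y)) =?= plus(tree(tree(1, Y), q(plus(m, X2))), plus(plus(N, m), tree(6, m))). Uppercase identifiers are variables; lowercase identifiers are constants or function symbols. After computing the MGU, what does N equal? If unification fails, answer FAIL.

Decompose plus/2: tree(X2, Y2) =?= tree(tree(1, Y), q(plus(m, X2))),  plus(N, Y) =?= plus(plus(N, m), tree(6, m)).
Decompose tree/2: X2 =?= tree(1, Y),  Y2 =?= q(plus(m, X2)).
Bind X2 := tree(1, Y); substituting into the one remaining equation that mentions X2 gives: Y2 =?= q(plus(m, tree(1, Y))).
Bind Y2 := q(plus(m, tree(1, Y))); no other remaining equation mentions Y2.
Decompose plus/2: N =?= plus(N, m),  Y =?= tree(6, m).
Occurs check fails: N occurs in plus(N, m); the equation N =?= plus(N, m) has no finite solution.

FAIL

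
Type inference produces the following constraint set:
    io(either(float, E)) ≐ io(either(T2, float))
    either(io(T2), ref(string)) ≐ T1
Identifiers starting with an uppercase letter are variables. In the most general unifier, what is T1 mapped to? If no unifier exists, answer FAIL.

Decompose io/1: either(float, E) ≐ either(T2, float).
Decompose either/2: float ≐ T2,  E ≐ float.
Bind T2 := float; substituting into the one remaining equation that mentions T2 gives: either(io(float), ref(string)) ≐ T1.
Bind E := float; no other remaining equation mentions E.
Bind T1 := either(io(float), ref(string)).
MGU = { T2 ↦ float, E ↦ float, T1 ↦ either(io(float), ref(string)) }, so T1 ↦ either(io(float), ref(string)).

either(io(float), ref(string))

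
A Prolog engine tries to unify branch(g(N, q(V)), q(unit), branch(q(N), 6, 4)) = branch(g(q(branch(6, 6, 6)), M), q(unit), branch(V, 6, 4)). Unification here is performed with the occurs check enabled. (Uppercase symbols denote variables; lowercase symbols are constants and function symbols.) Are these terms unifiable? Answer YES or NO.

Decompose branch/3: g(N, q(V)) = g(q(branch(6, 6, 6)), M),  q(unit) = q(unit),  branch(q(N), 6, 4) = branch(V, 6, 4).
Decompose g/2: N = q(branch(6, 6, 6)),  q(V) = M.
Bind N := q(branch(6, 6, 6)); substituting into the one remaining equation that mentions N gives: branch(q(q(branch(6, 6, 6))), 6, 4) = branch(V, 6, 4).
Bind M := q(V); no other remaining equation mentions M.
Delete trivial equation q(unit) = q(unit).
Decompose branch/3: q(q(branch(6, 6, 6))) = V,  6 = 6,  4 = 4.
Bind V := q(q(branch(6, 6, 6))); no other remaining equation mentions V. Substituting into the earlier binding gives M := q(q(q(branch(6, 6, 6)))).
Delete trivial equation 6 = 6.
Delete trivial equation 4 = 4.
No equations remain and no clash or occurs-check failure arose, so a unifier exists.

YES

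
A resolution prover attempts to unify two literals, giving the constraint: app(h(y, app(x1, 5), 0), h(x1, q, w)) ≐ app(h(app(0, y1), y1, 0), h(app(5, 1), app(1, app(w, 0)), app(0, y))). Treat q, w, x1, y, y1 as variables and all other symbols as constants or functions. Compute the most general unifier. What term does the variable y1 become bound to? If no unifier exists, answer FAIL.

Decompose app/2: h(y, app(x1, 5), 0) ≐ h(app(0, y1), y1, 0),  h(x1, q, w) ≐ h(app(5, 1), app(1, app(w, 0)), app(0, y)).
Decompose h/3: y ≐ app(0, y1),  app(x1, 5) ≐ y1,  0 ≐ 0.
Bind y := app(0, y1); substituting into the one remaining equation that mentions y gives: h(x1, q, w) ≐ h(app(5, 1), app(1, app(w, 0)), app(0, app(0, y1))).
Bind y1 := app(x1, 5); substituting into the one remaining equation that mentions y1 gives: h(x1, q, w) ≐ h(app(5, 1), app(1, app(w, 0)), app(0, app(0, app(x1, 5)))). Substituting into the earlier binding gives y := app(0, app(x1, 5)).
Delete trivial equation 0 ≐ 0.
Decompose h/3: x1 ≐ app(5, 1),  q ≐ app(1, app(w, 0)),  w ≐ app(0, app(0, app(x1, 5))).
Bind x1 := app(5, 1); substituting into the one remaining equation that mentions x1 gives: w ≐ app(0, app(0, app(app(5, 1), 5))). Substituting into the earlier bindings gives y := app(0, app(app(5, 1), 5)), y1 := app(app(5, 1), 5).
Bind q := app(1, app(w, 0)); no other remaining equation mentions q.
Bind w := app(0, app(0, app(app(5, 1), 5))). Substituting into the earlier binding gives q := app(1, app(app(0, app(0, app(app(5, 1), 5))), 0)).
MGU = { y ↦ app(0, app(app(5, 1), 5)), y1 ↦ app(app(5, 1), 5), x1 ↦ app(5, 1), q ↦ app(1, app(app(0, app(0, app(app(5, 1), 5))), 0)), w ↦ app(0, app(0, app(app(5, 1), 5))) }, so y1 ↦ app(app(5, 1), 5).

app(app(5, 1), 5)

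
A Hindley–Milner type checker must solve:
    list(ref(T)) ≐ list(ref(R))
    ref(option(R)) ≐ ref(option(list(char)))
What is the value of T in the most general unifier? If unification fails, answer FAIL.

list(char)

Decompose list/1: ref(T) ≐ ref(R).
Decompose ref/1: T ≐ R.
Bind T := R; no other remaining equation mentions T.
Decompose ref/1: option(R) ≐ option(list(char)).
Decompose option/1: R ≐ list(char).
Bind R := list(char). Substituting into the earlier binding gives T := list(char).
MGU = { T ↦ list(char), R ↦ list(char) }, so T ↦ list(char).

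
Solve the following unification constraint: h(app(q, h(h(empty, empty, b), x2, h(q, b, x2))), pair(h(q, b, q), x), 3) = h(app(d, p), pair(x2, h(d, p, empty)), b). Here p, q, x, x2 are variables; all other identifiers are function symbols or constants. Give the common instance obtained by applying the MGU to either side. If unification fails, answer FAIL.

FAIL

Decompose h/3: app(q, h(h(empty, empty, b), x2, h(q, b, x2))) = app(d, p),  pair(h(q, b, q), x) = pair(x2, h(d, p, empty)),  3 = b.
Decompose app/2: q = d,  h(h(empty, empty, b), x2, h(q, b, x2)) = p.
Bind q := d; substituting into the 2 remaining equations that mention q gives: h(h(empty, empty, b), x2, h(d, b, x2)) = p,  pair(h(d, b, d), x) = pair(x2, h(d, p, empty)).
Bind p := h(h(empty, empty, b), x2, h(d, b, x2)); substituting into the one remaining equation that mentions p gives: pair(h(d, b, d), x) = pair(x2, h(d, h(h(empty, empty, b), x2, h(d, b, x2)), empty)).
Decompose pair/2: h(d, b, d) = x2,  x = h(d, h(h(empty, empty, b), x2, h(d, b, x2)), empty).
Bind x2 := h(d, b, d); substituting into the one remaining equation that mentions x2 gives: x = h(d, h(h(empty, empty, b), h(d, b, d), h(d, b, h(d, b, d))), empty). Substituting into the earlier binding gives p := h(h(empty, empty, b), h(d, b, d), h(d, b, h(d, b, d))).
Bind x := h(d, h(h(empty, empty, b), h(d, b, d), h(d, b, h(d, b, d))), empty); no other remaining equation mentions x.
Clash: constants 3 and b differ; no unifier exists.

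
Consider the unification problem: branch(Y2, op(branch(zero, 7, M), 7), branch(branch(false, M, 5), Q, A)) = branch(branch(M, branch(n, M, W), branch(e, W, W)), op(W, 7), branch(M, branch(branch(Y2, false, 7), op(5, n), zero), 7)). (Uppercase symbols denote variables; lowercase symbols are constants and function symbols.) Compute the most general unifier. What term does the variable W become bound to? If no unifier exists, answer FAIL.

Decompose branch/3: Y2 = branch(M, branch(n, M, W), branch(e, W, W)),  op(branch(zero, 7, M), 7) = op(W, 7),  branch(branch(false, M, 5), Q, A) = branch(M, branch(branch(Y2, false, 7), op(5, n), zero), 7).
Bind Y2 := branch(M, branch(n, M, W), branch(e, W, W)); substituting into the one remaining equation that mentions Y2 gives: branch(branch(false, M, 5), Q, A) = branch(M, branch(branch(branch(M, branch(n, M, W), branch(e, W, W)), false, 7), op(5, n), zero), 7).
Decompose op/2: branch(zero, 7, M) = W,  7 = 7.
Bind W := branch(zero, 7, M); substituting into the one remaining equation that mentions W gives: branch(branch(false, M, 5), Q, A) = branch(M, branch(branch(branch(M, branch(n, M, branch(zero, 7, M)), branch(e, branch(zero, 7, M), branch(zero, 7, M))), false, 7), op(5, n), zero), 7). Substituting into the earlier binding gives Y2 := branch(M, branch(n, M, branch(zero, 7, M)), branch(e, branch(zero, 7, M), branch(zero, 7, M))).
Delete trivial equation 7 = 7.
Decompose branch/3: branch(false, M, 5) = M,  Q = branch(branch(branch(M, branch(n, M, branch(zero, 7, M)), branch(e, branch(zero, 7, M), branch(zero, 7, M))), false, 7), op(5, n), zero),  A = 7.
Occurs check fails: M occurs in branch(false, M, 5); the equation M = branch(false, M, 5) has no finite solution.

FAIL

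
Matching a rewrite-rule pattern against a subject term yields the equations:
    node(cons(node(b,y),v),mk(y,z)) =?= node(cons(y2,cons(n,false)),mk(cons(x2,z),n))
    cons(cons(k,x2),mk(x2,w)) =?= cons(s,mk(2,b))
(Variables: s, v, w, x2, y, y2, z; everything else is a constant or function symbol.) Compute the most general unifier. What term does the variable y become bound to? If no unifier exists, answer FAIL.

cons(2,n)

Decompose node/2: cons(node(b,y),v) =?= cons(y2,cons(n,false)),  mk(y,z) =?= mk(cons(x2,z),n).
Decompose cons/2: node(b,y) =?= y2,  v =?= cons(n,false).
Bind y2 := node(b,y); no other remaining equation mentions y2.
Bind v := cons(n,false); no other remaining equation mentions v.
Decompose mk/2: y =?= cons(x2,z),  z =?= n.
Bind y := cons(x2,z); no other remaining equation mentions y. Substituting into the earlier binding gives y2 := node(b,cons(x2,z)).
Bind z := n; no other remaining equation mentions z. Substituting into the earlier bindings gives y2 := node(b,cons(x2,n)), y := cons(x2,n).
Decompose cons/2: cons(k,x2) =?= s,  mk(x2,w) =?= mk(2,b).
Bind s := cons(k,x2); no other remaining equation mentions s.
Decompose mk/2: x2 =?= 2,  w =?= b.
Bind x2 := 2; no other remaining equation mentions x2. Substituting into the earlier bindings gives y2 := node(b,cons(2,n)), y := cons(2,n), s := cons(k,2).
Bind w := b.
MGU = { y2 -> node(b,cons(2,n)), v -> cons(n,false), y -> cons(2,n), z -> n, s -> cons(k,2), x2 -> 2, w -> b }, so y -> cons(2,n).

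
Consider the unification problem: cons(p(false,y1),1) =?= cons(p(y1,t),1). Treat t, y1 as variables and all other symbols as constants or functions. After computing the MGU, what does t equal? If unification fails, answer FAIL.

Decompose cons/2: p(false,y1) =?= p(y1,t),  1 =?= 1.
Decompose p/2: false =?= y1,  y1 =?= t.
Bind y1 := false; substituting into the one remaining equation that mentions y1 gives: false =?= t.
Bind t := false; no other remaining equation mentions t.
Delete trivial equation 1 =?= 1.
MGU = { y1 ↦ false, t ↦ false }, so t ↦ false.

false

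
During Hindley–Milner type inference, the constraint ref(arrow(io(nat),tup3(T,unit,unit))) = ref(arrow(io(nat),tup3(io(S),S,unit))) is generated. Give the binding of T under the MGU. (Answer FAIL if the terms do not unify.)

io(unit)

Decompose ref/1: arrow(io(nat),tup3(T,unit,unit)) = arrow(io(nat),tup3(io(S),S,unit)).
Decompose arrow/2: io(nat) = io(nat),  tup3(T,unit,unit) = tup3(io(S),S,unit).
Delete trivial equation io(nat) = io(nat).
Decompose tup3/3: T = io(S),  unit = S,  unit = unit.
Bind T := io(S); no other remaining equation mentions T.
Bind S := unit; no other remaining equation mentions S. Substituting into the earlier binding gives T := io(unit).
Delete trivial equation unit = unit.
MGU = { T := io(unit), S := unit }, so T := io(unit).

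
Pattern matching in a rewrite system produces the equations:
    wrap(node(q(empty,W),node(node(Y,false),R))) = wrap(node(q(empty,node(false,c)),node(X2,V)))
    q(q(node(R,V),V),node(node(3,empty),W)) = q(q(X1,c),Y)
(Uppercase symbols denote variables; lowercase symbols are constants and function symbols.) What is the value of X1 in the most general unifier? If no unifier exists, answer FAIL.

node(c,c)

Decompose wrap/1: node(q(empty,W),node(node(Y,false),R)) = node(q(empty,node(false,c)),node(X2,V)).
Decompose node/2: q(empty,W) = q(empty,node(false,c)),  node(node(Y,false),R) = node(X2,V).
Decompose q/2: empty = empty,  W = node(false,c).
Delete trivial equation empty = empty.
Bind W := node(false,c); substituting into the one remaining equation that mentions W gives: q(q(node(R,V),V),node(node(3,empty),node(false,c))) = q(q(X1,c),Y).
Decompose node/2: node(Y,false) = X2,  R = V.
Bind X2 := node(Y,false); no other remaining equation mentions X2.
Bind R := V; substituting into the remaining equation gives: q(q(node(V,V),V),node(node(3,empty),node(false,c))) = q(q(X1,c),Y).
Decompose q/2: q(node(V,V),V) = q(X1,c),  node(node(3,empty),node(false,c)) = Y.
Decompose q/2: node(V,V) = X1,  V = c.
Bind X1 := node(V,V); no other remaining equation mentions X1.
Bind V := c; no other remaining equation mentions V. Substituting into the earlier bindings gives R := c, X1 := node(c,c).
Bind Y := node(node(3,empty),node(false,c)). Substituting into the earlier binding gives X2 := node(node(node(3,empty),node(false,c)),false).
MGU = { W -> node(false,c), X2 -> node(node(node(3,empty),node(false,c)),false), R -> c, X1 -> node(c,c), V -> c, Y -> node(node(3,empty),node(false,c)) }, so X1 -> node(c,c).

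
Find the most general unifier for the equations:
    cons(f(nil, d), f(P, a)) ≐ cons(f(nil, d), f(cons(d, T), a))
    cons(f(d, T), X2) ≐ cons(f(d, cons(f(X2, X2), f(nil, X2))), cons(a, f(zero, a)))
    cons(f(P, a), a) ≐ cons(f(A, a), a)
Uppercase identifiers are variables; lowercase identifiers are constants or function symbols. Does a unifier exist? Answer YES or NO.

YES

Decompose cons/2: f(nil, d) ≐ f(nil, d),  f(P, a) ≐ f(cons(d, T), a).
Delete trivial equation f(nil, d) ≐ f(nil, d).
Decompose f/2: P ≐ cons(d, T),  a ≐ a.
Bind P := cons(d, T); substituting into the one remaining equation that mentions P gives: cons(f(cons(d, T), a), a) ≐ cons(f(A, a), a).
Delete trivial equation a ≐ a.
Decompose cons/2: f(d, T) ≐ f(d, cons(f(X2, X2), f(nil, X2))),  X2 ≐ cons(a, f(zero, a)).
Decompose f/2: d ≐ d,  T ≐ cons(f(X2, X2), f(nil, X2)).
Delete trivial equation d ≐ d.
Bind T := cons(f(X2, X2), f(nil, X2)); substituting into the one remaining equation that mentions T gives: cons(f(cons(d, cons(f(X2, X2), f(nil, X2))), a), a) ≐ cons(f(A, a), a). Substituting into the earlier binding gives P := cons(d, cons(f(X2, X2), f(nil, X2))).
Bind X2 := cons(a, f(zero, a)); substituting into the remaining equation gives: cons(f(cons(d, cons(f(cons(a, f(zero, a)), cons(a, f(zero, a))), f(nil, cons(a, f(zero, a))))), a), a) ≐ cons(f(A, a), a). Substituting into the earlier bindings gives P := cons(d, cons(f(cons(a, f(zero, a)), cons(a, f(zero, a))), f(nil, cons(a, f(zero, a))))), T := cons(f(cons(a, f(zero, a)), cons(a, f(zero, a))), f(nil, cons(a, f(zero, a)))).
Decompose cons/2: f(cons(d, cons(f(cons(a, f(zero, a)), cons(a, f(zero, a))), f(nil, cons(a, f(zero, a))))), a) ≐ f(A, a),  a ≐ a.
Decompose f/2: cons(d, cons(f(cons(a, f(zero, a)), cons(a, f(zero, a))), f(nil, cons(a, f(zero, a))))) ≐ A,  a ≐ a.
Bind A := cons(d, cons(f(cons(a, f(zero, a)), cons(a, f(zero, a))), f(nil, cons(a, f(zero, a))))); no other remaining equation mentions A.
Delete trivial equation a ≐ a.
Delete trivial equation a ≐ a.
No equations remain and no clash or occurs-check failure arose, so a unifier exists.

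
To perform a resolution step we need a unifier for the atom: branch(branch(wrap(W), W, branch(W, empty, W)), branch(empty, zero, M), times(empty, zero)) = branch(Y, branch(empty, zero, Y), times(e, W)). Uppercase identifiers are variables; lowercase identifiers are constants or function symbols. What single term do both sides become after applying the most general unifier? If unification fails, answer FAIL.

Decompose branch/3: branch(wrap(W), W, branch(W, empty, W)) = Y,  branch(empty, zero, M) = branch(empty, zero, Y),  times(empty, zero) = times(e, W).
Bind Y := branch(wrap(W), W, branch(W, empty, W)); substituting into the one remaining equation that mentions Y gives: branch(empty, zero, M) = branch(empty, zero, branch(wrap(W), W, branch(W, empty, W))).
Decompose branch/3: empty = empty,  zero = zero,  M = branch(wrap(W), W, branch(W, empty, W)).
Delete trivial equation empty = empty.
Delete trivial equation zero = zero.
Bind M := branch(wrap(W), W, branch(W, empty, W)); no other remaining equation mentions M.
Decompose times/2: empty = e,  zero = W.
Clash: constants empty and e differ; no unifier exists.

FAIL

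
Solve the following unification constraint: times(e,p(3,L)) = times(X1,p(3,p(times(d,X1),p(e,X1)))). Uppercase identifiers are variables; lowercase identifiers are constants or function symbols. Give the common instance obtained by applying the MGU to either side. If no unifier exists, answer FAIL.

Decompose times/2: e = X1,  p(3,L) = p(3,p(times(d,X1),p(e,X1))).
Bind X1 := e; substituting into the remaining equation gives: p(3,L) = p(3,p(times(d,e),p(e,e))).
Decompose p/2: 3 = 3,  L = p(times(d,e),p(e,e)).
Delete trivial equation 3 = 3.
Bind L := p(times(d,e),p(e,e)).
Applying the MGU to either side gives times(e,p(3,p(times(d,e),p(e,e)))).

times(e,p(3,p(times(d,e),p(e,e))))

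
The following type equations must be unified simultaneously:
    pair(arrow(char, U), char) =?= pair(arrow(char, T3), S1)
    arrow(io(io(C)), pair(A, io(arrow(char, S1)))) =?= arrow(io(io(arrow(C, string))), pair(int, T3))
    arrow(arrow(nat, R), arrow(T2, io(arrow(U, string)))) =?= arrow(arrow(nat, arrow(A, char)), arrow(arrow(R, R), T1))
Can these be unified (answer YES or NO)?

Decompose pair/2: arrow(char, U) =?= arrow(char, T3),  char =?= S1.
Decompose arrow/2: char =?= char,  U =?= T3.
Delete trivial equation char =?= char.
Bind U := T3; substituting into the one remaining equation that mentions U gives: arrow(arrow(nat, R), arrow(T2, io(arrow(T3, string)))) =?= arrow(arrow(nat, arrow(A, char)), arrow(arrow(R, R), T1)).
Bind S1 := char; substituting into the one remaining equation that mentions S1 gives: arrow(io(io(C)), pair(A, io(arrow(char, char)))) =?= arrow(io(io(arrow(C, string))), pair(int, T3)).
Decompose arrow/2: io(io(C)) =?= io(io(arrow(C, string))),  pair(A, io(arrow(char, char))) =?= pair(int, T3).
Decompose io/1: io(C) =?= io(arrow(C, string)).
Decompose io/1: C =?= arrow(C, string).
Occurs check fails: C occurs in arrow(C, string); the equation C =?= arrow(C, string) has no finite solution.

NO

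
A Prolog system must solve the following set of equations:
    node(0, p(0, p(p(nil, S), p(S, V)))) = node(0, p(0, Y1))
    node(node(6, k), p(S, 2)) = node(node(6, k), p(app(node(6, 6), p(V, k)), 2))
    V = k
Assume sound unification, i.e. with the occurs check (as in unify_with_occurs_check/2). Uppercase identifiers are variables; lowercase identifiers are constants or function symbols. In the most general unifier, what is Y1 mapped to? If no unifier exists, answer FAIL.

p(p(nil, app(node(6, 6), p(k, k))), p(app(node(6, 6), p(k, k)), k))

Decompose node/2: 0 = 0,  p(0, p(p(nil, S), p(S, V))) = p(0, Y1).
Delete trivial equation 0 = 0.
Decompose p/2: 0 = 0,  p(p(nil, S), p(S, V)) = Y1.
Delete trivial equation 0 = 0.
Bind Y1 := p(p(nil, S), p(S, V)); no other remaining equation mentions Y1.
Decompose node/2: node(6, k) = node(6, k),  p(S, 2) = p(app(node(6, 6), p(V, k)), 2).
Delete trivial equation node(6, k) = node(6, k).
Decompose p/2: S = app(node(6, 6), p(V, k)),  2 = 2.
Bind S := app(node(6, 6), p(V, k)); no other remaining equation mentions S. Substituting into the earlier binding gives Y1 := p(p(nil, app(node(6, 6), p(V, k))), p(app(node(6, 6), p(V, k)), V)).
Delete trivial equation 2 = 2.
Bind V := k. Substituting into the earlier bindings gives Y1 := p(p(nil, app(node(6, 6), p(k, k))), p(app(node(6, 6), p(k, k)), k)), S := app(node(6, 6), p(k, k)).
MGU = { Y1 ↦ p(p(nil, app(node(6, 6), p(k, k))), p(app(node(6, 6), p(k, k)), k)), S ↦ app(node(6, 6), p(k, k)), V ↦ k }, so Y1 ↦ p(p(nil, app(node(6, 6), p(k, k))), p(app(node(6, 6), p(k, k)), k)).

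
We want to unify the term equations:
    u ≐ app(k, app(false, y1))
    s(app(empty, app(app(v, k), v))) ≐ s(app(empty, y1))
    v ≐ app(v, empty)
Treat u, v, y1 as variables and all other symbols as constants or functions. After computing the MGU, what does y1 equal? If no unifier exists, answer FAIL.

FAIL

Bind u := app(k, app(false, y1)); no other remaining equation mentions u.
Decompose s/1: app(empty, app(app(v, k), v)) ≐ app(empty, y1).
Decompose app/2: empty ≐ empty,  app(app(v, k), v) ≐ y1.
Delete trivial equation empty ≐ empty.
Bind y1 := app(app(v, k), v); no other remaining equation mentions y1. Substituting into the earlier binding gives u := app(k, app(false, app(app(v, k), v))).
Occurs check fails: v occurs in app(v, empty); the equation v ≐ app(v, empty) has no finite solution.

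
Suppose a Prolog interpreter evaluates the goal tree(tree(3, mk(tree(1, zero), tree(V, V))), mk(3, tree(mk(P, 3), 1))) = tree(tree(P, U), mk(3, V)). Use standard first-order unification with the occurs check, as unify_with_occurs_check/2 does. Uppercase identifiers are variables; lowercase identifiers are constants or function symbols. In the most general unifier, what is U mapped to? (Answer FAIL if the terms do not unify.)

Decompose tree/2: tree(3, mk(tree(1, zero), tree(V, V))) = tree(P, U),  mk(3, tree(mk(P, 3), 1)) = mk(3, V).
Decompose tree/2: 3 = P,  mk(tree(1, zero), tree(V, V)) = U.
Bind P := 3; substituting into the one remaining equation that mentions P gives: mk(3, tree(mk(3, 3), 1)) = mk(3, V).
Bind U := mk(tree(1, zero), tree(V, V)); no other remaining equation mentions U.
Decompose mk/2: 3 = 3,  tree(mk(3, 3), 1) = V.
Delete trivial equation 3 = 3.
Bind V := tree(mk(3, 3), 1). Substituting into the earlier binding gives U := mk(tree(1, zero), tree(tree(mk(3, 3), 1), tree(mk(3, 3), 1))).
MGU = { P -> 3, U -> mk(tree(1, zero), tree(tree(mk(3, 3), 1), tree(mk(3, 3), 1))), V -> tree(mk(3, 3), 1) }, so U -> mk(tree(1, zero), tree(tree(mk(3, 3), 1), tree(mk(3, 3), 1))).

mk(tree(1, zero), tree(tree(mk(3, 3), 1), tree(mk(3, 3), 1)))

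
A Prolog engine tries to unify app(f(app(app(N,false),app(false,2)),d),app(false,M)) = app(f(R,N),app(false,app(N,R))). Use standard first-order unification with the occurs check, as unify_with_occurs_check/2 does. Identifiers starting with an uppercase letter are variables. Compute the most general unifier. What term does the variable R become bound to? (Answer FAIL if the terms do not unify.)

Decompose app/2: f(app(app(N,false),app(false,2)),d) = f(R,N),  app(false,M) = app(false,app(N,R)).
Decompose f/2: app(app(N,false),app(false,2)) = R,  d = N.
Bind R := app(app(N,false),app(false,2)); substituting into the one remaining equation that mentions R gives: app(false,M) = app(false,app(N,app(app(N,false),app(false,2)))).
Bind N := d; substituting into the remaining equation gives: app(false,M) = app(false,app(d,app(app(d,false),app(false,2)))). Substituting into the earlier binding gives R := app(app(d,false),app(false,2)).
Decompose app/2: false = false,  M = app(d,app(app(d,false),app(false,2))).
Delete trivial equation false = false.
Bind M := app(d,app(app(d,false),app(false,2))).
MGU = { R -> app(app(d,false),app(false,2)), N -> d, M -> app(d,app(app(d,false),app(false,2))) }, so R -> app(app(d,false),app(false,2)).

app(app(d,false),app(false,2))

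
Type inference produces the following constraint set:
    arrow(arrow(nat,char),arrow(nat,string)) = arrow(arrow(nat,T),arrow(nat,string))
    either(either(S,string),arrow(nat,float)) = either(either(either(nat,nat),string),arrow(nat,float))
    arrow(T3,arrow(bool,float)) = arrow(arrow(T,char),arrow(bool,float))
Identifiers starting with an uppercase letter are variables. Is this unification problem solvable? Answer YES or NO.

Decompose arrow/2: arrow(nat,char) = arrow(nat,T),  arrow(nat,string) = arrow(nat,string).
Decompose arrow/2: nat = nat,  char = T.
Delete trivial equation nat = nat.
Bind T := char; substituting into the one remaining equation that mentions T gives: arrow(T3,arrow(bool,float)) = arrow(arrow(char,char),arrow(bool,float)).
Delete trivial equation arrow(nat,string) = arrow(nat,string).
Decompose either/2: either(S,string) = either(either(nat,nat),string),  arrow(nat,float) = arrow(nat,float).
Decompose either/2: S = either(nat,nat),  string = string.
Bind S := either(nat,nat); no other remaining equation mentions S.
Delete trivial equation string = string.
Delete trivial equation arrow(nat,float) = arrow(nat,float).
Decompose arrow/2: T3 = arrow(char,char),  arrow(bool,float) = arrow(bool,float).
Bind T3 := arrow(char,char); no other remaining equation mentions T3.
Delete trivial equation arrow(bool,float) = arrow(bool,float).
No equations remain and no clash or occurs-check failure arose, so a unifier exists.

YES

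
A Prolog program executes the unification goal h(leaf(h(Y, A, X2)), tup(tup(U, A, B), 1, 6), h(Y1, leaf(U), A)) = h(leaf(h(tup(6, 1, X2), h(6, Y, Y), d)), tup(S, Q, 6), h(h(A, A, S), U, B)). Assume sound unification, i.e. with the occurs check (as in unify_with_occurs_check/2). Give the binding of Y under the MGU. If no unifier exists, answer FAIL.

Decompose h/3: leaf(h(Y, A, X2)) = leaf(h(tup(6, 1, X2), h(6, Y, Y), d)),  tup(tup(U, A, B), 1, 6) = tup(S, Q, 6),  h(Y1, leaf(U), A) = h(h(A, A, S), U, B).
Decompose leaf/1: h(Y, A, X2) = h(tup(6, 1, X2), h(6, Y, Y), d).
Decompose h/3: Y = tup(6, 1, X2),  A = h(6, Y, Y),  X2 = d.
Bind Y := tup(6, 1, X2); substituting into the one remaining equation that mentions Y gives: A = h(6, tup(6, 1, X2), tup(6, 1, X2)).
Bind A := h(6, tup(6, 1, X2), tup(6, 1, X2)); substituting into the 2 remaining equations that mention A gives: tup(tup(U, h(6, tup(6, 1, X2), tup(6, 1, X2)), B), 1, 6) = tup(S, Q, 6),  h(Y1, leaf(U), h(6, tup(6, 1, X2), tup(6, 1, X2))) = h(h(h(6, tup(6, 1, X2), tup(6, 1, X2)), h(6, tup(6, 1, X2), tup(6, 1, X2)), S), U, B).
Bind X2 := d; substituting into the remaining equations gives: tup(tup(U, h(6, tup(6, 1, d), tup(6, 1, d)), B), 1, 6) = tup(S, Q, 6),  h(Y1, leaf(U), h(6, tup(6, 1, d), tup(6, 1, d))) = h(h(h(6, tup(6, 1, d), tup(6, 1, d)), h(6, tup(6, 1, d), tup(6, 1, d)), S), U, B). Substituting into the earlier bindings gives Y := tup(6, 1, d), A := h(6, tup(6, 1, d), tup(6, 1, d)).
Decompose tup/3: tup(U, h(6, tup(6, 1, d), tup(6, 1, d)), B) = S,  1 = Q,  6 = 6.
Bind S := tup(U, h(6, tup(6, 1, d), tup(6, 1, d)), B); substituting into the one remaining equation that mentions S gives: h(Y1, leaf(U), h(6, tup(6, 1, d), tup(6, 1, d))) = h(h(h(6, tup(6, 1, d), tup(6, 1, d)), h(6, tup(6, 1, d), tup(6, 1, d)), tup(U, h(6, tup(6, 1, d), tup(6, 1, d)), B)), U, B).
Bind Q := 1; no other remaining equation mentions Q.
Delete trivial equation 6 = 6.
Decompose h/3: Y1 = h(h(6, tup(6, 1, d), tup(6, 1, d)), h(6, tup(6, 1, d), tup(6, 1, d)), tup(U, h(6, tup(6, 1, d), tup(6, 1, d)), B)),  leaf(U) = U,  h(6, tup(6, 1, d), tup(6, 1, d)) = B.
Bind Y1 := h(h(6, tup(6, 1, d), tup(6, 1, d)), h(6, tup(6, 1, d), tup(6, 1, d)), tup(U, h(6, tup(6, 1, d), tup(6, 1, d)), B)); no other remaining equation mentions Y1.
Occurs check fails: U occurs in leaf(U); the equation U = leaf(U) has no finite solution.

FAIL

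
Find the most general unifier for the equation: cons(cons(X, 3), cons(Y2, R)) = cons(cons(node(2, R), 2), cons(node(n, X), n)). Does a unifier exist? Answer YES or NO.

Decompose cons/2: cons(X, 3) = cons(node(2, R), 2),  cons(Y2, R) = cons(node(n, X), n).
Decompose cons/2: X = node(2, R),  3 = 2.
Bind X := node(2, R); substituting into the one remaining equation that mentions X gives: cons(Y2, R) = cons(node(n, node(2, R)), n).
Clash: constants 3 and 2 differ; no unifier exists.

NO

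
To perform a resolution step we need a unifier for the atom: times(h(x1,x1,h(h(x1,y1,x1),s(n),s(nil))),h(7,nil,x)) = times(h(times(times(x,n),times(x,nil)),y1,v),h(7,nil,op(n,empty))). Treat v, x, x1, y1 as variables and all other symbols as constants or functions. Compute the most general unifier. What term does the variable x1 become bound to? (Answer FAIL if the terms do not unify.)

times(times(op(n,empty),n),times(op(n,empty),nil))

Decompose times/2: h(x1,x1,h(h(x1,y1,x1),s(n),s(nil))) = h(times(times(x,n),times(x,nil)),y1,v),  h(7,nil,x) = h(7,nil,op(n,empty)).
Decompose h/3: x1 = times(times(x,n),times(x,nil)),  x1 = y1,  h(h(x1,y1,x1),s(n),s(nil)) = v.
Bind x1 := times(times(x,n),times(x,nil)); substituting into the 2 remaining equations that mention x1 gives: times(times(x,n),times(x,nil)) = y1,  h(h(times(times(x,n),times(x,nil)),y1,times(times(x,n),times(x,nil))),s(n),s(nil)) = v.
Bind y1 := times(times(x,n),times(x,nil)); substituting into the one remaining equation that mentions y1 gives: h(h(times(times(x,n),times(x,nil)),times(times(x,n),times(x,nil)),times(times(x,n),times(x,nil))),s(n),s(nil)) = v.
Bind v := h(h(times(times(x,n),times(x,nil)),times(times(x,n),times(x,nil)),times(times(x,n),times(x,nil))),s(n),s(nil)); no other remaining equation mentions v.
Decompose h/3: 7 = 7,  nil = nil,  x = op(n,empty).
Delete trivial equation 7 = 7.
Delete trivial equation nil = nil.
Bind x := op(n,empty). Substituting into the earlier bindings gives x1 := times(times(op(n,empty),n),times(op(n,empty),nil)), y1 := times(times(op(n,empty),n),times(op(n,empty),nil)), v := h(h(times(times(op(n,empty),n),times(op(n,empty),nil)),times(times(op(n,empty),n),times(op(n,empty),nil)),times(times(op(n,empty),n),times(op(n,empty),nil))),s(n),s(nil)).
MGU = { x1 := times(times(op(n,empty),n),times(op(n,empty),nil)), y1 := times(times(op(n,empty),n),times(op(n,empty),nil)), v := h(h(times(times(op(n,empty),n),times(op(n,empty),nil)),times(times(op(n,empty),n),times(op(n,empty),nil)),times(times(op(n,empty),n),times(op(n,empty),nil))),s(n),s(nil)), x := op(n,empty) }, so x1 := times(times(op(n,empty),n),times(op(n,empty),nil)).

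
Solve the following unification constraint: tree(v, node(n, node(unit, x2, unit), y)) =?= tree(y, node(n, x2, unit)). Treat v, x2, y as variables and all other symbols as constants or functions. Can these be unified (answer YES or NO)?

Decompose tree/2: v =?= y,  node(n, node(unit, x2, unit), y) =?= node(n, x2, unit).
Bind v := y; no other remaining equation mentions v.
Decompose node/3: n =?= n,  node(unit, x2, unit) =?= x2,  y =?= unit.
Delete trivial equation n =?= n.
Occurs check fails: x2 occurs in node(unit, x2, unit); the equation x2 =?= node(unit, x2, unit) has no finite solution.

NO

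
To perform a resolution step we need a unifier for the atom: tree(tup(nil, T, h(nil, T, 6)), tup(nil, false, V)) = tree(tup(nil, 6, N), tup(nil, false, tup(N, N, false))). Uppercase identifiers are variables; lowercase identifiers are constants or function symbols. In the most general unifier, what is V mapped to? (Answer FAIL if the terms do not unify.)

Decompose tree/2: tup(nil, T, h(nil, T, 6)) = tup(nil, 6, N),  tup(nil, false, V) = tup(nil, false, tup(N, N, false)).
Decompose tup/3: nil = nil,  T = 6,  h(nil, T, 6) = N.
Delete trivial equation nil = nil.
Bind T := 6; substituting into the one remaining equation that mentions T gives: h(nil, 6, 6) = N.
Bind N := h(nil, 6, 6); substituting into the remaining equation gives: tup(nil, false, V) = tup(nil, false, tup(h(nil, 6, 6), h(nil, 6, 6), false)).
Decompose tup/3: nil = nil,  false = false,  V = tup(h(nil, 6, 6), h(nil, 6, 6), false).
Delete trivial equation nil = nil.
Delete trivial equation false = false.
Bind V := tup(h(nil, 6, 6), h(nil, 6, 6), false).
MGU = { T := 6, N := h(nil, 6, 6), V := tup(h(nil, 6, 6), h(nil, 6, 6), false) }, so V := tup(h(nil, 6, 6), h(nil, 6, 6), false).

tup(h(nil, 6, 6), h(nil, 6, 6), false)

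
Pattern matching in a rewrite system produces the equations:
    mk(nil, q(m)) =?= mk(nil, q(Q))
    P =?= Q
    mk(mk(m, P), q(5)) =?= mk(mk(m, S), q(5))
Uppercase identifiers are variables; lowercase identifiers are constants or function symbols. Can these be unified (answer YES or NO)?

YES

Decompose mk/2: nil =?= nil,  q(m) =?= q(Q).
Delete trivial equation nil =?= nil.
Decompose q/1: m =?= Q.
Bind Q := m; substituting into the one remaining equation that mentions Q gives: P =?= m.
Bind P := m; substituting into the remaining equation gives: mk(mk(m, m), q(5)) =?= mk(mk(m, S), q(5)).
Decompose mk/2: mk(m, m) =?= mk(m, S),  q(5) =?= q(5).
Decompose mk/2: m =?= m,  m =?= S.
Delete trivial equation m =?= m.
Bind S := m; no other remaining equation mentions S.
Delete trivial equation q(5) =?= q(5).
No equations remain and no clash or occurs-check failure arose, so a unifier exists.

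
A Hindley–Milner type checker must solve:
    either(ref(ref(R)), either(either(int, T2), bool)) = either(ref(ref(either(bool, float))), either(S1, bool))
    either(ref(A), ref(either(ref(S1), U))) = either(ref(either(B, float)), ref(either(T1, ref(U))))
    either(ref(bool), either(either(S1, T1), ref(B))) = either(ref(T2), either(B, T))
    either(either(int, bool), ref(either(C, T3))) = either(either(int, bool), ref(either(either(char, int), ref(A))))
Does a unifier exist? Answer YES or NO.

Decompose either/2: ref(ref(R)) = ref(ref(either(bool, float))),  either(either(int, T2), bool) = either(S1, bool).
Decompose ref/1: ref(R) = ref(either(bool, float)).
Decompose ref/1: R = either(bool, float).
Bind R := either(bool, float); no other remaining equation mentions R.
Decompose either/2: either(int, T2) = S1,  bool = bool.
Bind S1 := either(int, T2); substituting into the 2 remaining equations that mention S1 gives: either(ref(A), ref(either(ref(either(int, T2)), U))) = either(ref(either(B, float)), ref(either(T1, ref(U)))),  either(ref(bool), either(either(either(int, T2), T1), ref(B))) = either(ref(T2), either(B, T)).
Delete trivial equation bool = bool.
Decompose either/2: ref(A) = ref(either(B, float)),  ref(either(ref(either(int, T2)), U)) = ref(either(T1, ref(U))).
Decompose ref/1: A = either(B, float).
Bind A := either(B, float); substituting into the one remaining equation that mentions A gives: either(either(int, bool), ref(either(C, T3))) = either(either(int, bool), ref(either(either(char, int), ref(either(B, float))))).
Decompose ref/1: either(ref(either(int, T2)), U) = either(T1, ref(U)).
Decompose either/2: ref(either(int, T2)) = T1,  U = ref(U).
Bind T1 := ref(either(int, T2)); substituting into the one remaining equation that mentions T1 gives: either(ref(bool), either(either(either(int, T2), ref(either(int, T2))), ref(B))) = either(ref(T2), either(B, T)).
Occurs check fails: U occurs in ref(U); the equation U = ref(U) has no finite solution.

NO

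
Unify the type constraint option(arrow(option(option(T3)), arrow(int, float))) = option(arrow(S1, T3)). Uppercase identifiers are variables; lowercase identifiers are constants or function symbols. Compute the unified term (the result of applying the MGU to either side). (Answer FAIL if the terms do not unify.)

Decompose option/1: arrow(option(option(T3)), arrow(int, float)) = arrow(S1, T3).
Decompose arrow/2: option(option(T3)) = S1,  arrow(int, float) = T3.
Bind S1 := option(option(T3)); no other remaining equation mentions S1.
Bind T3 := arrow(int, float). Substituting into the earlier binding gives S1 := option(option(arrow(int, float))).
Applying the MGU to either side gives option(arrow(option(option(arrow(int, float))), arrow(int, float))).

option(arrow(option(option(arrow(int, float))), arrow(int, float)))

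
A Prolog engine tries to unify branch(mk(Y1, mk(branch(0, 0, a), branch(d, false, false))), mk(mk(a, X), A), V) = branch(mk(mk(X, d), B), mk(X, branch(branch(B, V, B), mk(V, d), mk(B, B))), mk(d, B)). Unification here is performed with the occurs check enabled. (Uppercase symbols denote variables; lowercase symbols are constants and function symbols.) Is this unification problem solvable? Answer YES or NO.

NO

Decompose branch/3: mk(Y1, mk(branch(0, 0, a), branch(d, false, false))) = mk(mk(X, d), B),  mk(mk(a, X), A) = mk(X, branch(branch(B, V, B), mk(V, d), mk(B, B))),  V = mk(d, B).
Decompose mk/2: Y1 = mk(X, d),  mk(branch(0, 0, a), branch(d, false, false)) = B.
Bind Y1 := mk(X, d); no other remaining equation mentions Y1.
Bind B := mk(branch(0, 0, a), branch(d, false, false)); substituting into the remaining equations gives: mk(mk(a, X), A) = mk(X, branch(branch(mk(branch(0, 0, a), branch(d, false, false)), V, mk(branch(0, 0, a), branch(d, false, false))), mk(V, d), mk(mk(branch(0, 0, a), branch(d, false, false)), mk(branch(0, 0, a), branch(d, false, false))))),  V = mk(d, mk(branch(0, 0, a), branch(d, false, false))).
Decompose mk/2: mk(a, X) = X,  A = branch(branch(mk(branch(0, 0, a), branch(d, false, false)), V, mk(branch(0, 0, a), branch(d, false, false))), mk(V, d), mk(mk(branch(0, 0, a), branch(d, false, false)), mk(branch(0, 0, a), branch(d, false, false)))).
Occurs check fails: X occurs in mk(a, X); the equation X = mk(a, X) has no finite solution.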